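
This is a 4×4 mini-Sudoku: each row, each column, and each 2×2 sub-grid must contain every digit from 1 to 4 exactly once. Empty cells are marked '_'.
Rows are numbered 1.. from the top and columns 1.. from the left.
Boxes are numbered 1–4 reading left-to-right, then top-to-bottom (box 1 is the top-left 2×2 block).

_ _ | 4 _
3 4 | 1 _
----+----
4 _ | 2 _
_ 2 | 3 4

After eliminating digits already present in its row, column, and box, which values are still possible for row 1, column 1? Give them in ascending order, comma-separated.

Row 1 already contains {4}.
Column 1 already contains {3, 4}.
Its 2×2 block (box 1) already contains {3, 4}.
Removing those from 1–4 leaves {1, 2} as the candidates for row 1, column 1.

1,2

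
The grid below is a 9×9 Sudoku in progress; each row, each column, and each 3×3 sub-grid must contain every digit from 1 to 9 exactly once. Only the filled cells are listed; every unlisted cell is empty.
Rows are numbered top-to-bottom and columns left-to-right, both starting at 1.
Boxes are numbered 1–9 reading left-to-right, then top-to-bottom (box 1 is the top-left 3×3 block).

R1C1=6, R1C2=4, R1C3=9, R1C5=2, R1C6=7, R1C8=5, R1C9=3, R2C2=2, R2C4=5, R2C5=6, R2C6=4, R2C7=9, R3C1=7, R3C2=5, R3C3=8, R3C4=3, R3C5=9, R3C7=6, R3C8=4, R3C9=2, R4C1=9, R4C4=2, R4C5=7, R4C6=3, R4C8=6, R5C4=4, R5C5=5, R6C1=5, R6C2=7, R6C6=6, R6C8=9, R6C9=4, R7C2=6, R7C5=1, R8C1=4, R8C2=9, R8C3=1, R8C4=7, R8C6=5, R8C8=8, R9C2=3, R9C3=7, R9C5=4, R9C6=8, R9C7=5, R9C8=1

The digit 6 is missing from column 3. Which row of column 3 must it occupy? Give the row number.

Consider where 6 can go in column 3.
R2C3 is out (row 2 already has a 6).
R4C3 is out (row 4 already has a 6).
R6C3 is out (row 6 already has a 6).
R7C3 is out (row 7 already has a 6).
So the only cell in column 3 that can hold 6 is R5C3.
That is row 5.

5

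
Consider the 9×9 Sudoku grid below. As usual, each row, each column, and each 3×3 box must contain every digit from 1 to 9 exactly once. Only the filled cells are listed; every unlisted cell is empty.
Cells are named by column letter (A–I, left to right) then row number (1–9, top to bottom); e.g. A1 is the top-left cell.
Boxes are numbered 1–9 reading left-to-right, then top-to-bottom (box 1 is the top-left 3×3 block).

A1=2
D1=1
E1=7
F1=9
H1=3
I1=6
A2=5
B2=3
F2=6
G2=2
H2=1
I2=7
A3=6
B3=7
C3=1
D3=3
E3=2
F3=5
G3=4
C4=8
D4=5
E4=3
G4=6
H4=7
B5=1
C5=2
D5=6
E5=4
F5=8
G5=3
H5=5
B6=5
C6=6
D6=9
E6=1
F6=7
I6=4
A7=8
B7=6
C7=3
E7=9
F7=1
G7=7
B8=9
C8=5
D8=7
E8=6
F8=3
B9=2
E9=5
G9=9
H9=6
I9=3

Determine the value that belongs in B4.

4

Row 4 already contains {3, 5, 6, 7, 8}.
Column B already contains {1, 2, 3, 5, 6, 7, 9}.
Its 3×3 block (box 4) already contains {1, 2, 5, 6, 8}.
The only value from 1–9 not eliminated is 4, so B4 = 4.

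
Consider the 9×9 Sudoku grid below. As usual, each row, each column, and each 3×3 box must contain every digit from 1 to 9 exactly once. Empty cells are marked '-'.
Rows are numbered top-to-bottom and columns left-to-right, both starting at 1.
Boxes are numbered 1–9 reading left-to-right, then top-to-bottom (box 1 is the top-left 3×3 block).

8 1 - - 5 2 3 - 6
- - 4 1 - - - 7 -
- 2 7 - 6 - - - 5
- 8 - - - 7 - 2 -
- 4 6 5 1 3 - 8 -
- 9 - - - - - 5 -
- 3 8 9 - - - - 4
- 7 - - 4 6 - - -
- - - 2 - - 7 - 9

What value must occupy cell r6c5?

Cell r6c5 itself could take any of {2, 8} by direct elimination.
Consider where 2 can go in column 5.
r2c5 is out (box 2 already has a 2).
r4c5 is out (row 4 already has a 2).
r7c5 is out (box 8 already has a 2).
r9c5 is out (row 9 already has a 2).
So the only cell in column 5 that can hold 2 is r6c5.
Therefore r6c5 = 2.

2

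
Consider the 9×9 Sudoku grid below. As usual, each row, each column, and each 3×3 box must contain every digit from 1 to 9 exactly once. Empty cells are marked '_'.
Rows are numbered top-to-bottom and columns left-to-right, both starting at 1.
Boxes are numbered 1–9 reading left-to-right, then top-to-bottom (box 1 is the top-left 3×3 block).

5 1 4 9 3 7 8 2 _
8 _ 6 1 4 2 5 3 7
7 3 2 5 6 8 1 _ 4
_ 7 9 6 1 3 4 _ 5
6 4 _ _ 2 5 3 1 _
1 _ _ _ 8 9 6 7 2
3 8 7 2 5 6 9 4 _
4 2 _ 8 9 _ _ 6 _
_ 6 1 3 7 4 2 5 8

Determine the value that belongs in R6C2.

5

Row 6 already contains {1, 2, 6, 7, 8, 9}.
Column 2 already contains {1, 2, 3, 4, 6, 7, 8}.
Its 3×3 block (box 4) already contains {1, 4, 6, 7, 9}.
The only value from 1–9 not eliminated is 5, so R6C2 = 5.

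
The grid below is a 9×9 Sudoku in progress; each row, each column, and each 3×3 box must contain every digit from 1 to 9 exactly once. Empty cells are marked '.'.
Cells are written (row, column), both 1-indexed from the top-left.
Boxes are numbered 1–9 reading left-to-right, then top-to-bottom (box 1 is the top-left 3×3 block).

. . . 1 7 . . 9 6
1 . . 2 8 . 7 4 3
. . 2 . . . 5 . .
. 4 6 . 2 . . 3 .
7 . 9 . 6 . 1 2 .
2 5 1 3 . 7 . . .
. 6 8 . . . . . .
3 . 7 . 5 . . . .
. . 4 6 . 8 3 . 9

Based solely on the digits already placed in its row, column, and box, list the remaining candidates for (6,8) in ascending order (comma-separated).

6,8

Row 6 already contains {1, 2, 3, 5, 7}.
Column 8 already contains {2, 3, 4, 9}.
Its 3×3 block (box 6) already contains {1, 2, 3}.
Removing those from 1–9 leaves {6, 8} as the candidates for (6,8).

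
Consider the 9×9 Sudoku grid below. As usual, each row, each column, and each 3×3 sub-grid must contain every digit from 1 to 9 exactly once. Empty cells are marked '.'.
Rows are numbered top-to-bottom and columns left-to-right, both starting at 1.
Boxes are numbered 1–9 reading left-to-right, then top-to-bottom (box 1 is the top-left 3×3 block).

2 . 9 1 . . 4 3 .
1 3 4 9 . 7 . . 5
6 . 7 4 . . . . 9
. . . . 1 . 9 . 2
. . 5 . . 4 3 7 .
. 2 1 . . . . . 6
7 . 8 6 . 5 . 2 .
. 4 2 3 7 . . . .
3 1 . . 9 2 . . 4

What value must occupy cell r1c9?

7

Cell r1c9 itself could take any of {7, 8} by direct elimination.
Consider where 7 can go in box 3.
r2c7 is out (row 2 already has a 7).
r2c8 is out (row 2 already has a 7).
r3c7 is out (row 3 already has a 7).
r3c8 is out (row 3 already has a 7).
So the only cell in box 3 that can hold 7 is r1c9.
Therefore r1c9 = 7.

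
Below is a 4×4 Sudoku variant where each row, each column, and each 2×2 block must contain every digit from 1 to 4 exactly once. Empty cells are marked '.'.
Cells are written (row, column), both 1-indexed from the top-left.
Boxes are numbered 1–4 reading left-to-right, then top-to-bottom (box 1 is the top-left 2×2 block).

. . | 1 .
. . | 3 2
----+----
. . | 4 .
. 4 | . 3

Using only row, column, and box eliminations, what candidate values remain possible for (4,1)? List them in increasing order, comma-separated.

1,2

Row 4 already contains {3, 4}.
Column 1 already contains {}.
Its 2×2 block (box 3) already contains {4}.
Removing those from 1–4 leaves {1, 2} as the candidates for (4,1).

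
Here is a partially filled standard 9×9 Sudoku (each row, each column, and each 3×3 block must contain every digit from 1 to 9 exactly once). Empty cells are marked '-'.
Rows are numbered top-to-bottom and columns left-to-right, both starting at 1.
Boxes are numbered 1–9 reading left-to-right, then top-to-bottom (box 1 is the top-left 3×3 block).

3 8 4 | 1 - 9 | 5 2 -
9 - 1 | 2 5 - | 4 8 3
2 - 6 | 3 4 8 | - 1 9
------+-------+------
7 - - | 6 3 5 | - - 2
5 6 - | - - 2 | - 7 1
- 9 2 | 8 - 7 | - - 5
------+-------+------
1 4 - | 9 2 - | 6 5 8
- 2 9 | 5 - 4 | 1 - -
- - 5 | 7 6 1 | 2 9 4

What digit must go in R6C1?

Row 6 already contains {2, 5, 7, 8, 9}.
Column 1 already contains {1, 2, 3, 5, 7, 9}.
Its 3×3 block (box 4) already contains {2, 5, 6, 7, 9}.
The only value from 1–9 not eliminated is 4, so R6C1 = 4.

4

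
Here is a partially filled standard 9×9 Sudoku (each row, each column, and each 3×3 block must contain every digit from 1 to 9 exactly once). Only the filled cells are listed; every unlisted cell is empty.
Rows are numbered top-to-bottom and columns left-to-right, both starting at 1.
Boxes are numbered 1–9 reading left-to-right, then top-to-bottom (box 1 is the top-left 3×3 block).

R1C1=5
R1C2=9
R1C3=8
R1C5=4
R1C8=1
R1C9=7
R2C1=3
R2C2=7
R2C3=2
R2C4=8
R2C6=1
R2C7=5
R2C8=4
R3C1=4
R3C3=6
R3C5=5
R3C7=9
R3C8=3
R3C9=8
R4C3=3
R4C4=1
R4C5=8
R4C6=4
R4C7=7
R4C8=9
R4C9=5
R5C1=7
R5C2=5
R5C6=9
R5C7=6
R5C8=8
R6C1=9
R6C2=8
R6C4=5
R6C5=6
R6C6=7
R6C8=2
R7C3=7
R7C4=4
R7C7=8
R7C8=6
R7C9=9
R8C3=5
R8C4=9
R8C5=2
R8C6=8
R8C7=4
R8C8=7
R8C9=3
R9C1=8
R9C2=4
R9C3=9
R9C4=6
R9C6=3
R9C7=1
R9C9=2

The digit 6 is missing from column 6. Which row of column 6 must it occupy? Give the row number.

Consider where 6 can go in column 6.
R3C6 is out (row 3 already has a 6).
R7C6 is out (row 7 already has a 6).
So the only cell in column 6 that can hold 6 is R1C6.
That is row 1.

1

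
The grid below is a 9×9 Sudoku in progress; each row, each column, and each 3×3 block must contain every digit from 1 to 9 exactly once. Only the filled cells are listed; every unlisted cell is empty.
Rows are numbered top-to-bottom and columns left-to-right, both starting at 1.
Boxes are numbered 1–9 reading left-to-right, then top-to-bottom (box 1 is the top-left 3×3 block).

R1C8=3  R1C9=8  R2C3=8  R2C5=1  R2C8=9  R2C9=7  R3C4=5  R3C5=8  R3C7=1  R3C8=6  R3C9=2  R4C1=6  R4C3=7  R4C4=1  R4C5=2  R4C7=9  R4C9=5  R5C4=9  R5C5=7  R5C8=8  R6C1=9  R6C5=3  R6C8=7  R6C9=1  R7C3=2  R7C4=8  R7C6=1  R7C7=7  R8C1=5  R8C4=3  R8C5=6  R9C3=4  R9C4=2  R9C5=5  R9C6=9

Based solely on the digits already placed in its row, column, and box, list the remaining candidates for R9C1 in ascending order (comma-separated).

1,3,7,8

Row 9 already contains {2, 4, 5, 9}.
Column 1 already contains {5, 6, 9}.
Its 3×3 block (box 7) already contains {2, 4, 5}.
Removing those from 1–9 leaves {1, 3, 7, 8} as the candidates for R9C1.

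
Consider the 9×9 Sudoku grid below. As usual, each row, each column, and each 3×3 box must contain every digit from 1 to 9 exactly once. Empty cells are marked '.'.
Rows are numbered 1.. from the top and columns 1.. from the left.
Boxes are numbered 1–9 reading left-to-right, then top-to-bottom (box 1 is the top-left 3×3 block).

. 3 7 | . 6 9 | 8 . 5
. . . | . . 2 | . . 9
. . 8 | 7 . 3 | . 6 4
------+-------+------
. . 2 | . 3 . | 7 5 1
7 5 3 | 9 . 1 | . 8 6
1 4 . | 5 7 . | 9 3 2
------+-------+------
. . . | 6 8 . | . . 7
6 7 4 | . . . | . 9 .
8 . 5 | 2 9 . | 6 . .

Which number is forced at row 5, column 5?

2

Cell row 5, column 5 itself could take any of {2, 4} by direct elimination.
Consider where 2 can go in column 5.
row 2, column 5 is out (row 2 already has a 2).
row 3, column 5 is out (box 2 already has a 2).
row 8, column 5 is out (box 8 already has a 2).
So the only cell in column 5 that can hold 2 is row 5, column 5.
Therefore row 5, column 5 = 2.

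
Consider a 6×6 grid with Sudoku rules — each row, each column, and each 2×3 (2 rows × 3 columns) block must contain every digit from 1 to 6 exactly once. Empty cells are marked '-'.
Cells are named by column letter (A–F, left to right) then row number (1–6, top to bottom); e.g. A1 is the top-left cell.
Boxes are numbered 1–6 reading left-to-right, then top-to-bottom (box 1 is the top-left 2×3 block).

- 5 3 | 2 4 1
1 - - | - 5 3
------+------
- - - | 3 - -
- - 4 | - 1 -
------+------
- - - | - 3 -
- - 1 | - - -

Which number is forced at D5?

Cell D5 itself could take any of {1, 4, 5, 6} by direct elimination.
Consider where 1 can go in box 6.
F5 is out (column F already has a 1).
D6 is out (row 6 already has a 1).
E6 is out (row 6 already has a 1).
F6 is out (row 6 already has a 1).
So the only cell in box 6 that can hold 1 is D5.
Therefore D5 = 1.

1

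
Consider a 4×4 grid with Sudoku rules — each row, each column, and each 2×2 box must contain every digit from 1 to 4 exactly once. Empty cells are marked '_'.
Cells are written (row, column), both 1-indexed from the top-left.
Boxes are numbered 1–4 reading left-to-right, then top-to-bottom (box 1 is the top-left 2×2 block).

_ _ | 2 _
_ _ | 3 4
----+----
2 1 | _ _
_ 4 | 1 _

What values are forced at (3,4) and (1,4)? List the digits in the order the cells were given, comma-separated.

3,1

For (3,4):
  Row 3 already contains {1, 2}.
  Column 4 already contains {4}.
  Its 2×2 block (box 4) already contains {1}.
  The only value from 1–4 not eliminated is 3, so (3,4) = 3.
For (1,4):
  Row 1 already contains {2}.
  Column 4 already contains {4}.
  Its 2×2 block (box 2) already contains {2, 3, 4}.
  The only value from 1–4 not eliminated is 1, so (1,4) = 1.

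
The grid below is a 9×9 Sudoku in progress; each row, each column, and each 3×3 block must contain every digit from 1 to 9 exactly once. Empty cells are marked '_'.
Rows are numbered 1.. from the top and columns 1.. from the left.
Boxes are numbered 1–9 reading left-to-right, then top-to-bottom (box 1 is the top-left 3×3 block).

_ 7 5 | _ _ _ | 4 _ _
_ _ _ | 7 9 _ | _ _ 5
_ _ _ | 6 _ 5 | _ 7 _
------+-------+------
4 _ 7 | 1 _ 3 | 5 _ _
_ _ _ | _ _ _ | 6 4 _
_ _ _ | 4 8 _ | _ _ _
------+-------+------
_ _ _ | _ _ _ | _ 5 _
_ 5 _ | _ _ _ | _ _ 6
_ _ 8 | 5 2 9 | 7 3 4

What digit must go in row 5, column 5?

5

Cell row 5, column 5 itself could take any of {5, 7} by direct elimination.
Consider where 5 can go in box 5.
row 4, column 5 is out (row 4 already has a 5).
row 5, column 4 is out (column 4 already has a 5).
row 5, column 6 is out (column 6 already has a 5).
row 6, column 6 is out (column 6 already has a 5).
So the only cell in box 5 that can hold 5 is row 5, column 5.
Therefore row 5, column 5 = 5.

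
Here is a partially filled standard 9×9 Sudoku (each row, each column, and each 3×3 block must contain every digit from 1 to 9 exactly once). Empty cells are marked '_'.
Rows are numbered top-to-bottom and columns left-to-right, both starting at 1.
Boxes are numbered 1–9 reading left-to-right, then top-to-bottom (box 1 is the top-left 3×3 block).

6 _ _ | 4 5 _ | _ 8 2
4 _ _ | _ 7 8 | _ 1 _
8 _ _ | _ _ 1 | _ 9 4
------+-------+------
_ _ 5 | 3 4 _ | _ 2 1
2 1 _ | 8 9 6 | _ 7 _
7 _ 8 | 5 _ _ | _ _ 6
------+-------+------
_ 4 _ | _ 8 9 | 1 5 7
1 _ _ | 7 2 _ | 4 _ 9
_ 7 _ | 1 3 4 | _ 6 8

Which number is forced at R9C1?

Cell R9C1 itself could take any of {5, 9} by direct elimination.
Consider where 5 can go in column 1.
R4C1 is out (row 4 already has a 5).
R7C1 is out (row 7 already has a 5).
So the only cell in column 1 that can hold 5 is R9C1.
Therefore R9C1 = 5.

5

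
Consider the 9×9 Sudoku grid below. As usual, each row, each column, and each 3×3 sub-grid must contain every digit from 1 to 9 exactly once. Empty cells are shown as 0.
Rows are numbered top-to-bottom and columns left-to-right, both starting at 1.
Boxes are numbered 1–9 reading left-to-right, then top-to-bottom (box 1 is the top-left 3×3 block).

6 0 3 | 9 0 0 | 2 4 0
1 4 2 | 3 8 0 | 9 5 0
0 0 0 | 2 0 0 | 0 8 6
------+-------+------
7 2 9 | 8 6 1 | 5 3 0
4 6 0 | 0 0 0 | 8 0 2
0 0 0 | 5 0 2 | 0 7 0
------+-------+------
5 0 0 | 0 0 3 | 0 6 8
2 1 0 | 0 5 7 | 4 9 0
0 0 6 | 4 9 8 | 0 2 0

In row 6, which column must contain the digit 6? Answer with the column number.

7

Consider where 6 can go in row 6.
r6c1 is out (column 1 already has a 6).
r6c2 is out (column 2 already has a 6).
r6c3 is out (column 3 already has a 6).
r6c5 is out (column 5 already has a 6).
r6c9 is out (column 9 already has a 6).
So the only cell in row 6 that can hold 6 is r6c7.
That is column 7.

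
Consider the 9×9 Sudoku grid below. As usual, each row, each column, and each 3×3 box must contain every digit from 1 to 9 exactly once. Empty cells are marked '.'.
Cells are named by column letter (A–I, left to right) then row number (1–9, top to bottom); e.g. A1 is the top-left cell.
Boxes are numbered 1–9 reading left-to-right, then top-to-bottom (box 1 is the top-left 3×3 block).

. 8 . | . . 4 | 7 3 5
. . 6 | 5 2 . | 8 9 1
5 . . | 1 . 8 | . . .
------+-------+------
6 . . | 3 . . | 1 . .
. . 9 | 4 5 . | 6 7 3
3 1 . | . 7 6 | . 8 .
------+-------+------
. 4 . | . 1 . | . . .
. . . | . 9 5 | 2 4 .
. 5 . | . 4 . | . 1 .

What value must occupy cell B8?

6

Cell B8 itself could take any of {3, 6, 7} by direct elimination.
Consider where 6 can go in box 7.
A7 is out (column A already has a 6). C7 is out (column C already has a 6). A8 is out (column A already has a 6). C8 is out (column C already has a 6). The remaining empty cells in box 7 are similarly blocked.
So the only cell in box 7 that can hold 6 is B8.
Therefore B8 = 6.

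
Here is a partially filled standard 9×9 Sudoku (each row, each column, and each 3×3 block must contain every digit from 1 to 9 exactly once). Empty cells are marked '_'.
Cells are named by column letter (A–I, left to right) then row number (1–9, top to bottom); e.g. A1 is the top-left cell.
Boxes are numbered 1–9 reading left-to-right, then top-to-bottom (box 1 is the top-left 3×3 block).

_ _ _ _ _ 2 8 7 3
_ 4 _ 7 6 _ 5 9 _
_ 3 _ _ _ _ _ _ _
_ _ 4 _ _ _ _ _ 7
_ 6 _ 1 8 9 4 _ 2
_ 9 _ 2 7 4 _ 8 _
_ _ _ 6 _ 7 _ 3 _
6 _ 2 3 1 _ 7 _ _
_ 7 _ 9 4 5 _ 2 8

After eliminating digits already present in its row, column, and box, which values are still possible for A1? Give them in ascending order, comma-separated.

Row 1 already contains {2, 3, 7, 8}.
Column A already contains {6}.
Its 3×3 block (box 1) already contains {3, 4}.
Removing those from 1–9 leaves {1, 5, 9} as the candidates for A1.

1,5,9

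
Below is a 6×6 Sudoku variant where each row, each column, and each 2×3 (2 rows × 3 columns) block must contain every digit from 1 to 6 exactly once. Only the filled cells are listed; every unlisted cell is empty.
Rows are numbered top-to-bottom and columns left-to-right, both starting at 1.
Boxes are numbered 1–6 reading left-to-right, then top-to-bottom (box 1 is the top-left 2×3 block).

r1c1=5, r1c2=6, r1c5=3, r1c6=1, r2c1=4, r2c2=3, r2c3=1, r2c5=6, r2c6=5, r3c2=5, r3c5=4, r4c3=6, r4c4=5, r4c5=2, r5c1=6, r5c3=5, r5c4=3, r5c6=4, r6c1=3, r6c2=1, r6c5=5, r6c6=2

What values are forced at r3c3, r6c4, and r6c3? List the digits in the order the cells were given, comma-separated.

For r3c3:
  Consider where 3 can go in column 3.
  r1c3 is out (row 1 already has a 3).
  r6c3 is out (row 6 already has a 3).
  So the only cell in column 3 that can hold 3 is r3c3.
  So r3c3 = 3.
For r6c4:
  Row 6 already contains {1, 2, 3, 5}.
  Column 4 already contains {3, 5}.
  Its 2×3 block (box 6) already contains {2, 3, 4, 5}.
  The only value from 1–6 not eliminated is 6, so r6c4 = 6.
For r6c3:
  Row 6 already contains {1, 2, 3, 5}.
  Column 3 already contains {1, 5, 6}.
  Its 2×3 block (box 5) already contains {1, 3, 5, 6}.
  The only value from 1–6 not eliminated is 4, so r6c3 = 4.

3,6,4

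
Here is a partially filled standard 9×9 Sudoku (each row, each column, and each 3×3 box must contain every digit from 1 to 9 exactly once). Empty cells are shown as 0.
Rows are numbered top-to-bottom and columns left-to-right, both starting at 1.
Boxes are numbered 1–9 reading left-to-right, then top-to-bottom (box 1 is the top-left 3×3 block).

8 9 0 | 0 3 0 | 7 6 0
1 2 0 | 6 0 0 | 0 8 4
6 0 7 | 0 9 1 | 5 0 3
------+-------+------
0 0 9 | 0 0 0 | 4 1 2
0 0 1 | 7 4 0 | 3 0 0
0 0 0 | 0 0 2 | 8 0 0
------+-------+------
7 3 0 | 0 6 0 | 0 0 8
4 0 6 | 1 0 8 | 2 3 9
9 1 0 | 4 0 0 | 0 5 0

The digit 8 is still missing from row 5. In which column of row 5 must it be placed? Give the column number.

Consider where 8 can go in row 5.
r5c1 is out (column 1 already has a 8).
r5c6 is out (column 6 already has a 8).
r5c8 is out (column 8 already has a 8).
r5c9 is out (column 9 already has a 8).
So the only cell in row 5 that can hold 8 is r5c2.
That is column 2.

2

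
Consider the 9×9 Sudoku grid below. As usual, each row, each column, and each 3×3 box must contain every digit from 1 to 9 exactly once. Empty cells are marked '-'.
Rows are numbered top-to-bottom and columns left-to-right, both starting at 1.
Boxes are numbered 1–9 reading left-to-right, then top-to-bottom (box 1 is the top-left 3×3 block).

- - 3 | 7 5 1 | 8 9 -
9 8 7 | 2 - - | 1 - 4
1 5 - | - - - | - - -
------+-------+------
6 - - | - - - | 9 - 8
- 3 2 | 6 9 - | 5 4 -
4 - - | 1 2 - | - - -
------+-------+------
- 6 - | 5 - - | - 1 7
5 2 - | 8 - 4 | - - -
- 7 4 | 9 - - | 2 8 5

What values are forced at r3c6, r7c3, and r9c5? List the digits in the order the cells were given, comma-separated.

For r3c6:
  Consider where 9 can go in column 6.
  r2c6 is out (row 2 already has a 9). r4c6 is out (row 4 already has a 9). r5c6 is out (row 5 already has a 9). r6c6 is out (box 5 already has a 9). The remaining empty cells in column 6 are similarly blocked.
  So the only cell in column 6 that can hold 9 is r3c6.
  So r3c6 = 9.
For r7c3:
  Consider where 9 can go in row 7.
  r7c1 is out (column 1 already has a 9).
  r7c5 is out (column 5 already has a 9).
  r7c6 is out (box 8 already has a 9).
  r7c7 is out (column 7 already has a 9).
  So the only cell in row 7 that can hold 9 is r7c3.
  So r7c3 = 9.
For r9c5:
  Consider where 1 can go in row 9.
  r9c1 is out (column 1 already has a 1).
  r9c6 is out (column 6 already has a 1).
  So the only cell in row 9 that can hold 1 is r9c5.
  So r9c5 = 1.

9,9,1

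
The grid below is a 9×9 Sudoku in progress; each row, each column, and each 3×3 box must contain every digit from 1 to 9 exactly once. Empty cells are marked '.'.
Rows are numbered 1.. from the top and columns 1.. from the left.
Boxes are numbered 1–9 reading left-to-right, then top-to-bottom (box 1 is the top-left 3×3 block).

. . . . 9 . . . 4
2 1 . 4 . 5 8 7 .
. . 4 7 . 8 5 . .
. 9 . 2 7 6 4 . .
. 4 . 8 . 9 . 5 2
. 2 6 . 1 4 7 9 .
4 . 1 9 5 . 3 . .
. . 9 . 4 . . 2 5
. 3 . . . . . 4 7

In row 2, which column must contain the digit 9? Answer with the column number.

Consider where 9 can go in row 2.
row 2, column 3 is out (column 3 already has a 9).
row 2, column 5 is out (column 5 already has a 9).
So the only cell in row 2 that can hold 9 is row 2, column 9.
That is column 9.

9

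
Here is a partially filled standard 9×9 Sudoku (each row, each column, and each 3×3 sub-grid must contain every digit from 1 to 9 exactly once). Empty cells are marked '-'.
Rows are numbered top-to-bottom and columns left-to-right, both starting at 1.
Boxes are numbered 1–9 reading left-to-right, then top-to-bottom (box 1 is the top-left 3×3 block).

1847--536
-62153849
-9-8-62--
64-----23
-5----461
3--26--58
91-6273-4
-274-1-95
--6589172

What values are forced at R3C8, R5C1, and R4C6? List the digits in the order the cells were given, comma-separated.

For R3C8:
  Row 3 already contains {2, 6, 8, 9}.
  Column 8 already contains {2, 3, 4, 5, 6, 7, 9}.
  Its 3×3 block (box 3) already contains {2, 3, 4, 5, 6, 8, 9}.
  The only value from 1–9 not eliminated is 1, so R3C8 = 1.
For R5C1:
  Consider where 2 can go in row 5.
  R5C3 is out (column 3 already has a 2).
  R5C4 is out (column 4 already has a 2).
  R5C5 is out (column 5 already has a 2).
  R5C6 is out (box 5 already has a 2).
  So the only cell in row 5 that can hold 2 is R5C1.
  So R5C1 = 2.
For R4C6:
  Consider where 5 can go in row 4.
  R4C3 is out (box 4 already has a 5).
  R4C4 is out (column 4 already has a 5).
  R4C5 is out (column 5 already has a 5).
  R4C7 is out (column 7 already has a 5).
  So the only cell in row 4 that can hold 5 is R4C6.
  So R4C6 = 5.

1,2,5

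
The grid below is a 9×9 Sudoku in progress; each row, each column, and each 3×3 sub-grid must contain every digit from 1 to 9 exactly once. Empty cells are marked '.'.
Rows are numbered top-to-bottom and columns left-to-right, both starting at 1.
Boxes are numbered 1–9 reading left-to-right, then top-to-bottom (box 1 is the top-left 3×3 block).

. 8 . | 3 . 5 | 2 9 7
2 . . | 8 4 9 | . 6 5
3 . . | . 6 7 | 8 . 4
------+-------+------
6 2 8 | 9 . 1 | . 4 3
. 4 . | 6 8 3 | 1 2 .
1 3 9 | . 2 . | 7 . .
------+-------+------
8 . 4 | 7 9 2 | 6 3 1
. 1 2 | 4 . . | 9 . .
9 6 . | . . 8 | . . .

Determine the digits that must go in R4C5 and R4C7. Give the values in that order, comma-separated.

7,5

For R4C5:
  Consider where 7 can go in column 5.
  R1C5 is out (row 1 already has a 7).
  R8C5 is out (box 8 already has a 7).
  R9C5 is out (box 8 already has a 7).
  So the only cell in column 5 that can hold 7 is R4C5.
  So R4C5 = 7.
For R4C7:
  Row 4 already contains {1, 2, 3, 4, 6, 8, 9}.
  Column 7 already contains {1, 2, 6, 7, 8, 9}.
  Its 3×3 block (box 6) already contains {1, 2, 3, 4, 7}.
  The only value from 1–9 not eliminated is 5, so R4C7 = 5.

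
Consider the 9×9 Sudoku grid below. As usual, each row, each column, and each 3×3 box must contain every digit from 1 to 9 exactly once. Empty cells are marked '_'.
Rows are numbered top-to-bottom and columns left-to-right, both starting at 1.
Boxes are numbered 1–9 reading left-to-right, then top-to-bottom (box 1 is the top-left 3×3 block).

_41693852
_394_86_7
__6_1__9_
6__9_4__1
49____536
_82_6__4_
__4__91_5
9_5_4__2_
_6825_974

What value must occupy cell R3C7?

4

Cell R3C7 itself could take any of {3, 4} by direct elimination.
Consider where 4 can go in row 3.
R3C1 is out (column 1 already has a 4).
R3C2 is out (column 2 already has a 4).
R3C4 is out (column 4 already has a 4).
R3C6 is out (column 6 already has a 4).
R3C9 is out (column 9 already has a 4).
So the only cell in row 3 that can hold 4 is R3C7.
Therefore R3C7 = 4.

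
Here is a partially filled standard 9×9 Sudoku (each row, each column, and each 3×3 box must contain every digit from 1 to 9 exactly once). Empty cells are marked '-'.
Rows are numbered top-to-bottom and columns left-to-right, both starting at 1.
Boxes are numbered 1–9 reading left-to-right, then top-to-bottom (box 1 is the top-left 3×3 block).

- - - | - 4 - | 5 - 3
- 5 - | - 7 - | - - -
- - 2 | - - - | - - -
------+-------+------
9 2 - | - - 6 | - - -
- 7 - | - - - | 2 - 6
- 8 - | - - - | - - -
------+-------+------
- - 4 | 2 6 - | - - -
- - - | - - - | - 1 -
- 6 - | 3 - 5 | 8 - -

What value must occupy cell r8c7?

6

Cell r8c7 itself could take any of {3, 4, 6, 7, 9} by direct elimination.
Consider where 6 can go in row 8.
r8c1 is out (box 7 already has a 6). r8c2 is out (column 2 already has a 6). r8c3 is out (box 7 already has a 6). r8c4 is out (box 8 already has a 6). The remaining empty cells in row 8 are similarly blocked.
So the only cell in row 8 that can hold 6 is r8c7.
Therefore r8c7 = 6.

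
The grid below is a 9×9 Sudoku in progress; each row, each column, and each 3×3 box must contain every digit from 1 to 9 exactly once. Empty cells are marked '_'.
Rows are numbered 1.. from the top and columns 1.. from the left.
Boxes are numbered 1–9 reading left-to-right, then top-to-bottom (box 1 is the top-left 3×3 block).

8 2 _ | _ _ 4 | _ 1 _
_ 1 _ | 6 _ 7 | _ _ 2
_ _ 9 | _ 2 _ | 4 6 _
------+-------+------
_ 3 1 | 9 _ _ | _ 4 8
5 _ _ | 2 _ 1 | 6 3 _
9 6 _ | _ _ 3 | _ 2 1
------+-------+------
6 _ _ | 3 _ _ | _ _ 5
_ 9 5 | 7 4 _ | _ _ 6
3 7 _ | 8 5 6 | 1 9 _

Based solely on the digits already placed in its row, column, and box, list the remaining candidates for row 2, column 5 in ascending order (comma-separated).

Row 2 already contains {1, 2, 6, 7}.
Column 5 already contains {2, 4, 5}.
Its 3×3 block (box 2) already contains {2, 4, 6, 7}.
Removing those from 1–9 leaves {3, 8, 9} as the candidates for row 2, column 5.

3,8,9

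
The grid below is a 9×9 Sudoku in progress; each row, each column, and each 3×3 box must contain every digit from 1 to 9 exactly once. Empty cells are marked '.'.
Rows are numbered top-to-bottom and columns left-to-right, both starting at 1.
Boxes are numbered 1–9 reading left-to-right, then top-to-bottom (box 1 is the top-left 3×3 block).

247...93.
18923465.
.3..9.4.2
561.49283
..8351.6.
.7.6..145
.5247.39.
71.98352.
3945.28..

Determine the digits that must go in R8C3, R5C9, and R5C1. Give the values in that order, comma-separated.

6,9,4

For R8C3:
  Row 8 already contains {1, 2, 3, 5, 7, 8, 9}.
  Column 3 already contains {1, 2, 4, 7, 8, 9}.
  Its 3×3 block (box 7) already contains {1, 2, 3, 4, 5, 7, 9}.
  The only value from 1–9 not eliminated is 6, so R8C3 = 6.
For R5C9:
  Consider where 9 can go in box 6.
  R5C7 is out (column 7 already has a 9).
  So the only cell in box 6 that can hold 9 is R5C9.
  So R5C9 = 9.
For R5C1:
  Consider where 4 can go in column 1.
  R3C1 is out (row 3 already has a 4).
  R6C1 is out (row 6 already has a 4).
  R7C1 is out (row 7 already has a 4).
  So the only cell in column 1 that can hold 4 is R5C1.
  So R5C1 = 4.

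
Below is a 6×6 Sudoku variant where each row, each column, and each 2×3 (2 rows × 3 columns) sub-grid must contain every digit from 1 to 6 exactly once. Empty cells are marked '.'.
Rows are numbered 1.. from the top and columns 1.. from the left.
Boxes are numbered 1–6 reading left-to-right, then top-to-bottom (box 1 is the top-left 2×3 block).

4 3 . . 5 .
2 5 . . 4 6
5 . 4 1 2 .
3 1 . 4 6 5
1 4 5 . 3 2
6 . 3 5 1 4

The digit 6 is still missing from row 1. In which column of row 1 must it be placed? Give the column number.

Consider where 6 can go in row 1.
row 1, column 4 is out (box 2 already has a 6).
row 1, column 6 is out (column 6 already has a 6).
So the only cell in row 1 that can hold 6 is row 1, column 3.
That is column 3.

3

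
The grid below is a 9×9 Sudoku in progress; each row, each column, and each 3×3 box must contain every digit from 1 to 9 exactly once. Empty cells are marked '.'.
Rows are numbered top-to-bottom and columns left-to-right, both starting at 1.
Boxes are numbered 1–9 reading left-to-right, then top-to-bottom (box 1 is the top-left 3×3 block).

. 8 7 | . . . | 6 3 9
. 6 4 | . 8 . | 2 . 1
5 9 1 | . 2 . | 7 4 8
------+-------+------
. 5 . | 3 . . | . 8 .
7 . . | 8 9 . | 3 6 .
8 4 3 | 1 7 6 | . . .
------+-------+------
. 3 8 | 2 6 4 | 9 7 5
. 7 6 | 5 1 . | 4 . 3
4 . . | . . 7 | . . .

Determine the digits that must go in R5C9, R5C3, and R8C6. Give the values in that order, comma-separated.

4,2,8

For R5C9:
  Consider where 4 can go in row 5.
  R5C2 is out (column 2 already has a 4).
  R5C3 is out (column 3 already has a 4).
  R5C6 is out (column 6 already has a 4).
  So the only cell in row 5 that can hold 4 is R5C9.
  So R5C9 = 4.
For R5C3:
  Row 5 already contains {3, 6, 7, 8, 9}.
  Column 3 already contains {1, 3, 4, 6, 7, 8}.
  Its 3×3 block (box 4) already contains {3, 4, 5, 7, 8}.
  The only value from 1–9 not eliminated is 2, so R5C3 = 2.
For R8C6:
  Consider where 8 can go in box 8.
  R9C4 is out (column 4 already has a 8).
  R9C5 is out (column 5 already has a 8).
  So the only cell in box 8 that can hold 8 is R8C6.
  So R8C6 = 8.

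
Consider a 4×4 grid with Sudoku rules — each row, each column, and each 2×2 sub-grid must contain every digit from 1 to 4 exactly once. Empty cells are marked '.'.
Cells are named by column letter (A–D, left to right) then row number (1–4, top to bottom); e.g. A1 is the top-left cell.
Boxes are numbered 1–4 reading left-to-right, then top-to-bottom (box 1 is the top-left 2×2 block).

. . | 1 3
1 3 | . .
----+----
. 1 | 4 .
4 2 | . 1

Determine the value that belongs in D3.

Row 3 already contains {1, 4}.
Column D already contains {1, 3}.
Its 2×2 block (box 4) already contains {1, 4}.
The only value from 1–4 not eliminated is 2, so D3 = 2.

2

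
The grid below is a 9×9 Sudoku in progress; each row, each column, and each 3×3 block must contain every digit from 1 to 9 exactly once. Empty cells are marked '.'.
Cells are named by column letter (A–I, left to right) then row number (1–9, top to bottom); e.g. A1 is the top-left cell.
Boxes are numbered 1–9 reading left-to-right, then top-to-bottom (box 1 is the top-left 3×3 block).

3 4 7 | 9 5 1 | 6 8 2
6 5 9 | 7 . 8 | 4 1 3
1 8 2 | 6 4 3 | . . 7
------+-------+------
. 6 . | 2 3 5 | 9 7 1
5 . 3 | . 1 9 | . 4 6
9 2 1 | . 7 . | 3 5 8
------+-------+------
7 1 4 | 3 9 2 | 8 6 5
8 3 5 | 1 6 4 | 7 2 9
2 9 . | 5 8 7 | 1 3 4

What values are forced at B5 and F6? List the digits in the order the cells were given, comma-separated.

For B5:
  Row 5 already contains {1, 3, 4, 5, 6, 9}.
  Column B already contains {1, 2, 3, 4, 5, 6, 8, 9}.
  Its 3×3 block (box 4) already contains {1, 2, 3, 5, 6, 9}.
  The only value from 1–9 not eliminated is 7, so B5 = 7.
For F6:
  Row 6 already contains {1, 2, 3, 5, 7, 8, 9}.
  Column F already contains {1, 2, 3, 4, 5, 7, 8, 9}.
  Its 3×3 block (box 5) already contains {1, 2, 3, 5, 7, 9}.
  The only value from 1–9 not eliminated is 6, so F6 = 6.

7,6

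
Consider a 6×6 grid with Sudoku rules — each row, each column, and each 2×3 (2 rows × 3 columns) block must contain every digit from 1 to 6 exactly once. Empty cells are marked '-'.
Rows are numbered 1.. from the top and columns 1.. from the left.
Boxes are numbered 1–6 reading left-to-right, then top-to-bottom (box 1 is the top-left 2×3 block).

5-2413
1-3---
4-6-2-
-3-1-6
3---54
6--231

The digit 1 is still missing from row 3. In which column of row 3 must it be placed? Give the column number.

Consider where 1 can go in row 3.
row 3, column 4 is out (column 4 already has a 1).
row 3, column 6 is out (column 6 already has a 1).
So the only cell in row 3 that can hold 1 is row 3, column 2.
That is column 2.

2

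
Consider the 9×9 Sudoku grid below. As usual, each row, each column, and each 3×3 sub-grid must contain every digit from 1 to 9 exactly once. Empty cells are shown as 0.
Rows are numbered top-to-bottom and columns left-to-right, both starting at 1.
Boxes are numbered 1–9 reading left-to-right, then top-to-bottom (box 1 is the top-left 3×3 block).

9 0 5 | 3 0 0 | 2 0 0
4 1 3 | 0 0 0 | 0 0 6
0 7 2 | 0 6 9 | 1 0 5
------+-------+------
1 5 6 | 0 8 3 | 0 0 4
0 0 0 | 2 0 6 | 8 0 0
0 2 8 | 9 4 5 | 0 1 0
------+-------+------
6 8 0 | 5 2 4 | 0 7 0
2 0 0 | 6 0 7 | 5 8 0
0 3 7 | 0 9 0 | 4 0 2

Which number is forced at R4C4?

Row 4 already contains {1, 3, 4, 5, 6, 8}.
Column 4 already contains {2, 3, 5, 6, 9}.
Its 3×3 block (box 5) already contains {2, 3, 4, 5, 6, 8, 9}.
The only value from 1–9 not eliminated is 7, so R4C4 = 7.

7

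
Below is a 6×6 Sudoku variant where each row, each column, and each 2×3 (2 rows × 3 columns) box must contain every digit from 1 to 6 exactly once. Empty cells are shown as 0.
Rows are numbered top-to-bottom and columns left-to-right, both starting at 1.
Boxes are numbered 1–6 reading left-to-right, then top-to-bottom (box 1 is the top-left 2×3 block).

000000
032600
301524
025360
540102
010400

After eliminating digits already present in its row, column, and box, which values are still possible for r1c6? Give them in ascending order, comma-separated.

1,3,5

Row 1 already contains {}.
Column 6 already contains {2, 4}.
Its 2×3 block (box 2) already contains {6}.
Removing those from 1–6 leaves {1, 3, 5} as the candidates for r1c6.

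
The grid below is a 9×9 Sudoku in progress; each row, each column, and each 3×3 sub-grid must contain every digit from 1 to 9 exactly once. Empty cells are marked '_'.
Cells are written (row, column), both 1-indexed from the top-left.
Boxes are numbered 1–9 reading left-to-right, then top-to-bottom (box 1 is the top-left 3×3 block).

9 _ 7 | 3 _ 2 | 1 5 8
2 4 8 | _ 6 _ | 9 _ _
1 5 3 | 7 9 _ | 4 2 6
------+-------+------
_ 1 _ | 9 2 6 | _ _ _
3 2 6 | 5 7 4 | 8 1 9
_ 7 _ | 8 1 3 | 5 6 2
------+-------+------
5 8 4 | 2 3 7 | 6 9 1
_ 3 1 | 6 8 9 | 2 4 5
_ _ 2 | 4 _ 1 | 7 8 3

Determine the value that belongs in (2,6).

5

Row 2 already contains {2, 4, 6, 8, 9}.
Column 6 already contains {1, 2, 3, 4, 6, 7, 9}.
Its 3×3 block (box 2) already contains {2, 3, 6, 7, 9}.
The only value from 1–9 not eliminated is 5, so (2,6) = 5.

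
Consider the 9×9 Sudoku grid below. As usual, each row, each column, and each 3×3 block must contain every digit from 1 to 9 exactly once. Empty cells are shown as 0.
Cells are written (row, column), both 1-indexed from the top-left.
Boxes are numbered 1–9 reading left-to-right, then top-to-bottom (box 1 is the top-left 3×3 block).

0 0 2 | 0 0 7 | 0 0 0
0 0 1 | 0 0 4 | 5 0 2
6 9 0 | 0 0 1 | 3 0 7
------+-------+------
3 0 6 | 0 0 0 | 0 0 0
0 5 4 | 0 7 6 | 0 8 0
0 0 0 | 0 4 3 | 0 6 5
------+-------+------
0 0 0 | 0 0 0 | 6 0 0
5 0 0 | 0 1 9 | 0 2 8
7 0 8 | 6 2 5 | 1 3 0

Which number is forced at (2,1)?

Row 2 already contains {1, 2, 4, 5}.
Column 1 already contains {3, 5, 6, 7}.
Its 3×3 block (box 1) already contains {1, 2, 6, 9}.
The only value from 1–9 not eliminated is 8, so (2,1) = 8.

8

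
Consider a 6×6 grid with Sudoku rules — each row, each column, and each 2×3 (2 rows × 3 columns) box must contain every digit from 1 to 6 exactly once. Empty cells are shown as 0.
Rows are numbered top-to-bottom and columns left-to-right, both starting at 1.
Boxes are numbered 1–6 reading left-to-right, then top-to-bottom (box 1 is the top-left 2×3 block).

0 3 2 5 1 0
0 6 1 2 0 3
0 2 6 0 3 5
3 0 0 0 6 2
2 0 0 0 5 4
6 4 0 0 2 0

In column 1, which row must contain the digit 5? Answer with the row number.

Consider where 5 can go in column 1.
r1c1 is out (row 1 already has a 5).
r3c1 is out (row 3 already has a 5).
So the only cell in column 1 that can hold 5 is r2c1.
That is row 2.

2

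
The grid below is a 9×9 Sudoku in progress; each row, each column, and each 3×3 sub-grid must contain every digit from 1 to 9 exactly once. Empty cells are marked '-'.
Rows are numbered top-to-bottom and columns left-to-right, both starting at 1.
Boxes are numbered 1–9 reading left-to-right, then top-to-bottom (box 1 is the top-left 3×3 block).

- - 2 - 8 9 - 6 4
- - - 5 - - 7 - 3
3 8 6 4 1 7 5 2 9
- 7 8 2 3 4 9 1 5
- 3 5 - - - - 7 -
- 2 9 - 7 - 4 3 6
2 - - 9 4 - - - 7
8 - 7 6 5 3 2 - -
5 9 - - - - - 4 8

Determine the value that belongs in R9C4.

7

Cell R9C4 itself could take any of {1, 7} by direct elimination.
Consider where 7 can go in box 8.
R7C6 is out (row 7 already has a 7).
R9C5 is out (column 5 already has a 7).
R9C6 is out (column 6 already has a 7).
So the only cell in box 8 that can hold 7 is R9C4.
Therefore R9C4 = 7.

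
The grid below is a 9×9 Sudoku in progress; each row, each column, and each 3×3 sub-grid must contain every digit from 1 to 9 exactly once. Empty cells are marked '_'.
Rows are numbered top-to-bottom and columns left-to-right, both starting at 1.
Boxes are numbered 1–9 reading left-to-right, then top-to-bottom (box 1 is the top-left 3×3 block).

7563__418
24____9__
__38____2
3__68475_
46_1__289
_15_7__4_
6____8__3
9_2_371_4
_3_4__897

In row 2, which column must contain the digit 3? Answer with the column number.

Consider where 3 can go in row 2.
R2C3 is out (column 3 already has a 3).
R2C4 is out (column 4 already has a 3).
R2C5 is out (column 5 already has a 3).
R2C6 is out (box 2 already has a 3).
R2C9 is out (column 9 already has a 3).
So the only cell in row 2 that can hold 3 is R2C8.
That is column 8.

8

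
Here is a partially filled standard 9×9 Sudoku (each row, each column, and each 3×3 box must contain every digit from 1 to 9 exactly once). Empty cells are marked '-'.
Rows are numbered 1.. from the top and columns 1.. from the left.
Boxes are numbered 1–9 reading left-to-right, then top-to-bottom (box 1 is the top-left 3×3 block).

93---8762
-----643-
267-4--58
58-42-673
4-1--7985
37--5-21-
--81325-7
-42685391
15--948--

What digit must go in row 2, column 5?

7

Cell row 2, column 5 itself could take any of {1, 7} by direct elimination.
Consider where 7 can go in column 5.
row 1, column 5 is out (row 1 already has a 7).
row 5, column 5 is out (row 5 already has a 7).
So the only cell in column 5 that can hold 7 is row 2, column 5.
Therefore row 2, column 5 = 7.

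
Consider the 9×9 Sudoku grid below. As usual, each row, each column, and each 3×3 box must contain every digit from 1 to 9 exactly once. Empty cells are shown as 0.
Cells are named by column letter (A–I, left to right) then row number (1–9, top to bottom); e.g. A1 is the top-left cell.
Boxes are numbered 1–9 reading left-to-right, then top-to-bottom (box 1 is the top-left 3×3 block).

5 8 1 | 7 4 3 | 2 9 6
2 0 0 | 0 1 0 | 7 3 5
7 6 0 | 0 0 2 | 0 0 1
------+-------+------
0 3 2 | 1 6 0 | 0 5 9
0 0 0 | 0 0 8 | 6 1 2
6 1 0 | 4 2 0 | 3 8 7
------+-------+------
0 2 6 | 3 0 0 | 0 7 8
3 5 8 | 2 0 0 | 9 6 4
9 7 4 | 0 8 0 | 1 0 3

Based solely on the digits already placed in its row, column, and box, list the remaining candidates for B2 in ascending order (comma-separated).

Row 2 already contains {1, 2, 3, 5, 7}.
Column B already contains {1, 2, 3, 5, 6, 7, 8}.
Its 3×3 block (box 1) already contains {1, 2, 5, 6, 7, 8}.
Removing those from 1–9 leaves {4, 9} as the candidates for B2.

4,9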